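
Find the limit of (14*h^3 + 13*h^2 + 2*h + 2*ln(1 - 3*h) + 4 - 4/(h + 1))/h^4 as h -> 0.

Substitution gives 0/0 (the numerator vanishes to order 4).
Expand each term to order h^4: the coefficient of h^4 in -4·1/(1 + h) is -4 and in 2·ln(1 - 3h) is -81/2.
Lower-order terms cancel with the polynomial part, so the numerator is (-89/2)·h^4 + o(h^4), and the limit is (-89/2)/(1) = -89/2.

-89/2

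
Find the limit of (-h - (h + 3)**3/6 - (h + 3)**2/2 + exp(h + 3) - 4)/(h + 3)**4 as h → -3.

1/24

Direct substitution gives 0/0.
Apply L'Hôpital: lim (-h - (h + 3)^2/2 + e^(h + 3) - 4)/(4*(h + 3)^3), still 0/0.
Apply L'Hôpital: lim (-h + e^(h + 3) - 4)/(12*(h + 3)^2), still 0/0.
Apply L'Hôpital: lim (e^(h + 3) - 1)/(24*h + 72), still 0/0.
After 4 applications of L'Hôpital's rule the quotient is (e^(h + 3))/(24); substituting h = -3 gives 1/24.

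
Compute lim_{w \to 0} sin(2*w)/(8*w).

Substitution gives 0/0.
Write it as (2/8)·sin(2w)/(2w); since sin(u)/u → 1, the limit is 1/4.

1/4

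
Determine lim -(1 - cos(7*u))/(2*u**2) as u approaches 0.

-49/4

Substitution gives 0/0.
Use (1 − cos θ)/θ² → 1/2 with θ = 7u: the limit is 7²/(2·(-2)) = -49/4.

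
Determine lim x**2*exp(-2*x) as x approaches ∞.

0

Write as x^2/e^{2x}, an ∞/∞ form.
Exponential growth dominates any polynomial, so repeated L'Hôpital (or the standard result) gives 0.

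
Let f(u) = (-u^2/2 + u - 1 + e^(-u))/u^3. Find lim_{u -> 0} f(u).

Direct substitution gives 0/0.
Apply L'Hôpital: lim (-u + 1 - e^(-u))/(3*u^2), still 0/0.
Apply L'Hôpital: lim (-1 + e^(-u))/(6*u), still 0/0.
After 3 applications of L'Hôpital's rule the quotient is (-e^(-u))/(6); substituting u = 0 gives -1/6.

-1/6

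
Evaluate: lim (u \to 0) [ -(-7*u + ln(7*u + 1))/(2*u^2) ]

49/4

Direct substitution gives 0/0.
Apply L'Hôpital: lim (-7 + 7/(7*u + 1))/(-4*u), still 0/0.
After 2 applications of L'Hôpital's rule the quotient is (-49/(7*u + 1)^2)/(-4); substituting u = 0 gives 49/4.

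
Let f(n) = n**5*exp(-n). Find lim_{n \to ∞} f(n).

Write as n^5/e^{1n}, an ∞/∞ form.
Exponential growth dominates any polynomial, so repeated L'Hôpital (or the standard result) gives 0.

0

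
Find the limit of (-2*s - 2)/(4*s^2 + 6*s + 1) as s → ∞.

The denominator has degree 2 and the numerator degree 1. Dividing numerator and denominator by s^2 sends every term to 0 except the leading denominator term, so the limit is 0.

0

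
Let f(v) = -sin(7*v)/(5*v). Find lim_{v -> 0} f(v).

Substitution gives 0/0.
Write it as (7/(-5))·sin(7v)/(7v); since sin(u)/u → 1, the limit is -7/5.

-7/5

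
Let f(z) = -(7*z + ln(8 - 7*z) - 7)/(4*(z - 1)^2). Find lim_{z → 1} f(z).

49/8

Direct substitution gives 0/0.
Apply L'Hôpital: lim (7 - 7/(8 - 7*z))/(8 - 8*z), still 0/0.
After 2 applications of L'Hôpital's rule the quotient is (-49/(8 - 7*z)^2)/(-8); substituting z = 1 gives 49/8.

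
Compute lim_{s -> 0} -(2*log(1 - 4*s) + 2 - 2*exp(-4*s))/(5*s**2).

Substitution gives 0/0 (the numerator vanishes to order 2).
Expand each term to order s^2: the coefficient of s^2 in 2·ln(1 - 4s) is -16 and in -2·e^(-4s) is -16.
Lower-order terms cancel with the polynomial part, so the numerator is (-32)·s^2 + o(s^2), and the limit is (-32)/(-5) = 32/5.

32/5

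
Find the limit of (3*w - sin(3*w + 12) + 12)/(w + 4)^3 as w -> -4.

9/2

Direct substitution gives 0/0.
Apply L'Hôpital: lim (3 - 3*cos(3*w + 12))/(3*(w + 4)^2), still 0/0.
Apply L'Hôpital: lim (9*sin(3*w + 12))/(6*w + 24), still 0/0.
After 3 applications of L'Hôpital's rule the quotient is (27*cos(3*w + 12))/(6); substituting w = -4 gives 9/2.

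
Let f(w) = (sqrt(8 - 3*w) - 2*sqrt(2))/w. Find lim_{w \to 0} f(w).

-3*√(2)/8

Substitution gives 0/0. Multiply numerator and denominator by the conjugate √(8 - 3w) + √8.
The numerator becomes (8 - 3w) − 8 = -3w, so the expression simplifies to -3/(√(8 - 3w) + √8).
Letting w → 0 gives -3/(2√8) = -3*√(2)/8.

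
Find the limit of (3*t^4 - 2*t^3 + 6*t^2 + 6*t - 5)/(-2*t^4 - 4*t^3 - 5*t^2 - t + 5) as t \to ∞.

Numerator and denominator both have degree 4.
Dividing every term by t^4, all lower-order terms vanish and the limit is the ratio of leading coefficients, 3/(-2) = -3/2.

-3/2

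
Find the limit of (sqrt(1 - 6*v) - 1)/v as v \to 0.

-3

A 0/0 form; rationalise with √(1 - 6v) + √1. This collapses the numerator to -6v, leaving -6/(√(1 - 6v) + √1) → -6/(2√1) = -3.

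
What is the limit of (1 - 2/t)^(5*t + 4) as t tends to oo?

e^(-10)

Let L be the limit and take ln: ln L = lim (5t + 4)·ln(1 - 2/t) = lim (5t + 4)·(-2/t + O(1/t²)) = -10.
Hence L = e^(-10).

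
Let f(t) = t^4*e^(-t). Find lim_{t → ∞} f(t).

0

Write as t^4/e^{1t}, an ∞/∞ form.
Exponential growth dominates any polynomial, so repeated L'Hôpital (or the standard result) gives 0.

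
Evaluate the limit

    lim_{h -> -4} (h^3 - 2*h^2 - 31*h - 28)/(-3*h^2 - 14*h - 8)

33/10

Since h = -4 makes numerator and denominator zero, (h + 4) divides both.
Cancelling it gives (h^2 - 6*h - 7)/(-3*h - 2); now plug in h = -4 to get 33/10.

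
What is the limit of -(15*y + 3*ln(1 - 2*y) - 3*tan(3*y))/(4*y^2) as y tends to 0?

3/2

Substitution gives 0/0 (the numerator vanishes to order 2).
Expand each term to order y^2: the coefficient of y^2 in 3·ln(1 - 2y) is -6 and in -3·tan(3y) is 0.
Lower-order terms cancel with the polynomial part, so the numerator is (-6)·y^2 + o(y^2), and the limit is (-6)/(-4) = 3/2.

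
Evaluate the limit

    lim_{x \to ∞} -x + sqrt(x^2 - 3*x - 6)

-3/2

This has the form ∞ − ∞. Multiply and divide by the conjugate √(x^2 - 3*x - 6) + x.
That gives (-3x - 6) / (√(x^2 - 3*x - 6) + x).
Divide numerator and denominator by x: the limit is -3/(2·1) = -3/2.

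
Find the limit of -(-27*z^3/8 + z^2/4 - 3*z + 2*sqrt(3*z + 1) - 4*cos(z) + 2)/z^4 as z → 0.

1247/192

Substitution gives 0/0; apply L'Hôpital's rule 4 times.
After differentiating numerator and denominator 4 times the quotient is (-4*cos(z) - 1215/(8*(3*z + 1)^(7/2)))/(-24); at z = 0 this is 1247/192.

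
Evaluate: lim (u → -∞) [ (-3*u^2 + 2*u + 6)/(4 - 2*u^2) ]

3/2

Numerator and denominator both have degree 2.
Dividing every term by u^2, all lower-order terms vanish and the limit is the ratio of leading coefficients, -3/(-2) = 3/2.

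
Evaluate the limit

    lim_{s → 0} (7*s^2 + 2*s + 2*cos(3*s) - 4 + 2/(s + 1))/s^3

-2

Substitution gives 0/0 (the numerator vanishes to order 3).
Expand each term to order s^3: the coefficient of s^3 in 2·1/(1 + s) is -2 and in 2·cos(3s) is 0.
Lower-order terms cancel with the polynomial part, so the numerator is (-2)·s^3 + o(s^3), and the limit is (-2)/(1) = -2.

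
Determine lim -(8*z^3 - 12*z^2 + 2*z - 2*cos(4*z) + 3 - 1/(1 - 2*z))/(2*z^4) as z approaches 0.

56/3

Substitution gives 0/0; apply L'Hôpital's rule 4 times.
After differentiating numerator and denominator 4 times the quotient is (-512*cos(4*z) + 384/(2*z - 1)^5)/(-48); at z = 0 this is 56/3.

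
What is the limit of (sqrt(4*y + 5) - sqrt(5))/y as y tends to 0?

2*√(5)/5

A 0/0 form; rationalise with √(5 + 4y) + √5. This collapses the numerator to 4y, leaving 4/(√(5 + 4y) + √5) → 4/(2√5) = 2*√(5)/5.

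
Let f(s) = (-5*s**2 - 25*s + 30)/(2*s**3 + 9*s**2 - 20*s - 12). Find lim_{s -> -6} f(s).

At s = -6 both the top and bottom vanish — a removable singularity. Factoring out (s + 6) from each leaves (5 - 5*s)/(2*s^2 - 3*s - 2), which at s = -6 equals 35/88.

35/88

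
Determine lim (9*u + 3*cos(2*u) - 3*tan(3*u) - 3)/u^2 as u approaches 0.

-6

Substitution gives 0/0 (the numerator vanishes to order 2).
Expand each term to order u^2: the coefficient of u^2 in 3·cos(2u) is -6 and in -3·tan(3u) is 0.
Lower-order terms cancel with the polynomial part, so the numerator is (-6)·u^2 + o(u^2), and the limit is (-6)/(1) = -6.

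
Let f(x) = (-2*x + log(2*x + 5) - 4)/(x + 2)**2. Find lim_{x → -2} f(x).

-2

Direct substitution gives 0/0.
Apply L'Hôpital: lim (-2 + 2/(2*x + 5))/(2*x + 4), still 0/0.
After 2 applications of L'Hôpital's rule the quotient is (-4/(2*x + 5)^2)/(2); substituting x = -2 gives -2.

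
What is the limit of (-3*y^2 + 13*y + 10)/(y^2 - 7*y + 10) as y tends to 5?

At y = 5 both the top and bottom vanish — a removable singularity. Factoring out (y - 5) from each leaves (-3*y - 2)/(y - 2), which at y = 5 equals -17/3.

-17/3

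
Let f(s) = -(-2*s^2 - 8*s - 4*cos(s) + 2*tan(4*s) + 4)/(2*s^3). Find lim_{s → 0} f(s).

-64/3

Substitution gives 0/0; apply L'Hôpital's rule 3 times.
After differentiating numerator and denominator 3 times the quotient is (-4*sin(s) + 768*tan(4*s)^4 + 1024*tan(4*s)^2 + 256)/(-12); at s = 0 this is -64/3.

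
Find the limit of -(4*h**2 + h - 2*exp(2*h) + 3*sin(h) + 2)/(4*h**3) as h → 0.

19/24

Substitution gives 0/0; apply L'Hôpital's rule 3 times.
After differentiating numerator and denominator 3 times the quotient is (-16*e^(2*h) - 3*cos(h))/(-24); at h = 0 this is 19/24.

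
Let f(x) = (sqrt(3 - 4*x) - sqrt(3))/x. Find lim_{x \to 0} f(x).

A 0/0 form; rationalise with √(3 - 4x) + √3. This collapses the numerator to -4x, leaving -4/(√(3 - 4x) + √3) → -4/(2√3) = -2*√(3)/3.

-2*√(3)/3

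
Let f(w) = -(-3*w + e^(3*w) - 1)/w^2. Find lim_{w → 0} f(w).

-9/2

Direct substitution gives 0/0.
Apply L'Hôpital: lim (3*e^(3*w) - 3)/(-2*w), still 0/0.
After 2 applications of L'Hôpital's rule the quotient is (9*e^(3*w))/(-2); substituting w = 0 gives -9/2.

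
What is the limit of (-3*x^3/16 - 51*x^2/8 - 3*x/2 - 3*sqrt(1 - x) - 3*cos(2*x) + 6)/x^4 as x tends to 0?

-241/128

Substitution gives 0/0 (the numerator vanishes to order 4).
Expand each term to order x^4: the coefficient of x^4 in -3·cos(2x) is -2 and in -3·√(1 - x) is 15/128.
Lower-order terms cancel with the polynomial part, so the numerator is (-241/128)·x^4 + o(x^4), and the limit is (-241/128)/(1) = -241/128.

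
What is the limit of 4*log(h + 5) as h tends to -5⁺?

-∞

As h → -5⁺, h + 5 → 0⁺ and ln(h + 5) → −∞.
Multiplying by 4 gives -∞.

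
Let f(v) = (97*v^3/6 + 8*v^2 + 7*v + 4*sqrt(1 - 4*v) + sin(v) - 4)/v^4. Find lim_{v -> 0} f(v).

Substitution gives 0/0 (the numerator vanishes to order 4).
Expand each term to order v^4: the coefficient of v^4 in 4·√(1 - 4v) is -40 and in sin(v) is 0.
Lower-order terms cancel with the polynomial part, so the numerator is (-40)·v^4 + o(v^4), and the limit is (-40)/(1) = -40.

-40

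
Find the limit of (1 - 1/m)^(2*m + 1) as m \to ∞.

e^(-2)

Write it as [(1 - 1/m)^m]^(2) · (1 - 1/m)^(1). The bracketed term tends to e^(-1) and the second factor to 1, so the limit is e^(-2).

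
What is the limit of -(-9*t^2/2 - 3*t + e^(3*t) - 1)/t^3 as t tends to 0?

-9/2

Direct substitution gives 0/0.
Apply L'Hôpital: lim (-9*t + 3*e^(3*t) - 3)/(-3*t^2), still 0/0.
Apply L'Hôpital: lim (9*e^(3*t) - 9)/(-6*t), still 0/0.
After 3 applications of L'Hôpital's rule the quotient is (27*e^(3*t))/(-6); substituting t = 0 gives -9/2.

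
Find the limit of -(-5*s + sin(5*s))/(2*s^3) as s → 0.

125/12

Direct substitution gives 0/0.
Apply L'Hôpital: lim (5*cos(5*s) - 5)/(-6*s^2), still 0/0.
Apply L'Hôpital: lim (-25*sin(5*s))/(-12*s), still 0/0.
After 3 applications of L'Hôpital's rule the quotient is (-125*cos(5*s))/(-12); substituting s = 0 gives 125/12.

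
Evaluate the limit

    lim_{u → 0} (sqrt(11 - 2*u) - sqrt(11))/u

-√(11)/11

A 0/0 form; rationalise with √(11 - 2u) + √11. This collapses the numerator to -2u, leaving -2/(√(11 - 2u) + √11) → -2/(2√11) = -√(11)/11.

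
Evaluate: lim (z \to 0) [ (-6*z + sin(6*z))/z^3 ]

-36

Direct substitution gives 0/0.
Apply L'Hôpital: lim (6*cos(6*z) - 6)/(3*z^2), still 0/0.
Apply L'Hôpital: lim (-36*sin(6*z))/(6*z), still 0/0.
After 3 applications of L'Hôpital's rule the quotient is (-216*cos(6*z))/(6); substituting z = 0 gives -36.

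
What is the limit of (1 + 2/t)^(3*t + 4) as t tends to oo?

Write it as [(1 + 2/t)^t]^(3) · (1 + 2/t)^(4). The bracketed term tends to e^(2) and the second factor to 1, so the limit is e^(6).

e^(6)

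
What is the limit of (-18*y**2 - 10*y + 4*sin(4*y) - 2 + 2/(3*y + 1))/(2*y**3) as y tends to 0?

-145/3

Substitution gives 0/0; apply L'Hôpital's rule 3 times.
After differentiating numerator and denominator 3 times the quotient is (-256*cos(4*y) - 324/(3*y + 1)^4)/(12); at y = 0 this is -145/3.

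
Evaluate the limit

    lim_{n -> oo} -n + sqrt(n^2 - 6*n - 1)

This has the form ∞ − ∞. Multiply and divide by the conjugate √(n^2 - 6*n - 1) + n.
That gives (-6n - 1) / (√(n^2 - 6*n - 1) + n).
Divide numerator and denominator by n: the limit is -6/(2·1) = -3.

-3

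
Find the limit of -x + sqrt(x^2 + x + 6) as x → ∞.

This has the form ∞ − ∞. Multiply and divide by the conjugate √(x^2 + x + 6) + x.
That gives (x + 6) / (√(x^2 + x + 6) + x).
Divide numerator and denominator by x: the limit is 1/(2·1) = 1/2.

1/2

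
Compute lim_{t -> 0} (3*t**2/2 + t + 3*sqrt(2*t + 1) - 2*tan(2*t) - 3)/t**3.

-23/6

Substitution gives 0/0 (the numerator vanishes to order 3).
Expand each term to order t^3: the coefficient of t^3 in 3·√(1 + 2t) is 3/2 and in -2·tan(2t) is -16/3.
Lower-order terms cancel with the polynomial part, so the numerator is (-23/6)·t^3 + o(t^3), and the limit is (-23/6)/(1) = -23/6.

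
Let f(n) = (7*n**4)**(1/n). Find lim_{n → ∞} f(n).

Base → ∞ and exponent → 0: an ∞^0 form.
Take logs: (1/n)·ln(7·n^4) = (ln 7 + 4·ln n)/n → 0.
So the limit is e^0 = 1.

1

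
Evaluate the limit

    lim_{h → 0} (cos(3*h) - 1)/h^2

-9/2

Direct substitution gives 0/0.
Apply L'Hôpital: lim (-3*sin(3*h))/(2*h), still 0/0.
After 2 applications of L'Hôpital's rule the quotient is (-9*cos(3*h))/(2); substituting h = 0 gives -9/2.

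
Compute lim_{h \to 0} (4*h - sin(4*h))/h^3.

Direct substitution gives 0/0.
Apply L'Hôpital: lim (4 - 4*cos(4*h))/(3*h^2), still 0/0.
Apply L'Hôpital: lim (16*sin(4*h))/(6*h), still 0/0.
After 3 applications of L'Hôpital's rule the quotient is (64*cos(4*h))/(6); substituting h = 0 gives 32/3.

32/3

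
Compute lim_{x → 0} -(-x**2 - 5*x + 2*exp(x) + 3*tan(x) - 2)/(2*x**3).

Substitution gives 0/0 (the numerator vanishes to order 3).
Expand each term to order x^3: the coefficient of x^3 in 3·tan(x) is 1 and in 2·e^(x) is 1/3.
Lower-order terms cancel with the polynomial part, so the numerator is (4/3)·x^3 + o(x^3), and the limit is (4/3)/(-2) = -2/3.

-2/3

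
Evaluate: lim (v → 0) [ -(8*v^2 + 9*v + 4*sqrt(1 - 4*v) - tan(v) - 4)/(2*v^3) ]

49/6

Substitution gives 0/0; apply L'Hôpital's rule 3 times.
After differentiating numerator and denominator 3 times the quotient is (4/cos(v)^2 - 6/cos(v)^4 - 96/(1 - 4*v)^(5/2))/(-12); at v = 0 this is 49/6.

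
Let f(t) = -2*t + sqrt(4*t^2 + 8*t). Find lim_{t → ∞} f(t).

2

This has the form ∞ − ∞. Multiply and divide by the conjugate √(4*t^2 + 8*t) + 2t.
That gives (8t) / (√(4*t^2 + 8*t) + 2t).
Divide numerator and denominator by t: the limit is 8/(2·2) = 2.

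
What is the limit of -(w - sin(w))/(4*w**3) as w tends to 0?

Direct substitution gives 0/0.
Apply L'Hôpital: lim (1 - cos(w))/(-12*w^2), still 0/0.
Apply L'Hôpital: lim (sin(w))/(-24*w), still 0/0.
After 3 applications of L'Hôpital's rule the quotient is (cos(w))/(-24); substituting w = 0 gives -1/24.

-1/24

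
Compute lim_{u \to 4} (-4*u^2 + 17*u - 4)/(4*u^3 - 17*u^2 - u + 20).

-3/11

At u = 4 both the top and bottom vanish — a removable singularity. Factoring out (u - 4) from each leaves (1 - 4*u)/(4*u^2 - u - 5), which at u = 4 equals -3/11.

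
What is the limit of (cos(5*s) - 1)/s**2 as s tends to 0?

Direct substitution gives 0/0.
Apply L'Hôpital: lim (-5*sin(5*s))/(2*s), still 0/0.
After 2 applications of L'Hôpital's rule the quotient is (-25*cos(5*s))/(2); substituting s = 0 gives -25/2.

-25/2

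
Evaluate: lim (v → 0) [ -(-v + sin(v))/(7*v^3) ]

Direct substitution gives 0/0.
Apply L'Hôpital: lim (cos(v) - 1)/(-21*v^2), still 0/0.
Apply L'Hôpital: lim (-sin(v))/(-42*v), still 0/0.
After 3 applications of L'Hôpital's rule the quotient is (-cos(v))/(-42); substituting v = 0 gives 1/42.

1/42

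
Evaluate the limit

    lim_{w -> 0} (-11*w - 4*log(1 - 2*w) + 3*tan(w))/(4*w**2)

Substitution gives 0/0 (the numerator vanishes to order 2).
Expand each term to order w^2: the coefficient of w^2 in 3·tan(w) is 0 and in -4·ln(1 - 2w) is 8.
Lower-order terms cancel with the polynomial part, so the numerator is (8)·w^2 + o(w^2), and the limit is (8)/(4) = 2.

2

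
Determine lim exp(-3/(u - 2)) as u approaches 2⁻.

∞

As u → 2⁻, -3/(u - 2) → +∞, so e^(-3/(u - 2)) → ∞.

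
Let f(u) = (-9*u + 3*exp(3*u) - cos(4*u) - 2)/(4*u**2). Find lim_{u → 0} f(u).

Substitution gives 0/0 (the numerator vanishes to order 2).
Expand each term to order u^2: the coefficient of u^2 in −cos(4u) is 8 and in 3·e^(3u) is 27/2.
Lower-order terms cancel with the polynomial part, so the numerator is (43/2)·u^2 + o(u^2), and the limit is (43/2)/(4) = 43/8.

43/8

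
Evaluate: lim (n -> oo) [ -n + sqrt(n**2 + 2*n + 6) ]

An ∞ − ∞ form. Rationalising with the conjugate, the difference becomes (2n + 6) / (√(n^2 + 2*n + 6) + n).
For large n the denominator behaves like 2·n, so the quotient tends to 2/2 = 1.

1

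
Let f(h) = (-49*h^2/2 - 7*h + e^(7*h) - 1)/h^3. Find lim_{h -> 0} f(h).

Direct substitution gives 0/0.
Apply L'Hôpital: lim (-49*h + 7*e^(7*h) - 7)/(3*h^2), still 0/0.
Apply L'Hôpital: lim (49*e^(7*h) - 49)/(6*h), still 0/0.
After 3 applications of L'Hôpital's rule the quotient is (343*e^(7*h))/(6); substituting h = 0 gives 343/6.

343/6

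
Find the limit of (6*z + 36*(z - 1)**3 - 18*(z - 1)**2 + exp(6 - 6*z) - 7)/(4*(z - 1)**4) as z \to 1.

27/2

Direct substitution gives 0/0.
Apply L'Hôpital: lim (-36*z + 108*(z - 1)^2 - 6*e^(6 - 6*z) + 42)/(16*(z - 1)^3), still 0/0.
Apply L'Hôpital: lim (216*z + 36*e^(6 - 6*z) - 252)/(48*(z - 1)^2), still 0/0.
Apply L'Hôpital: lim (216 - 216*e^(6 - 6*z))/(96*z - 96), still 0/0.
After 4 applications of L'Hôpital's rule the quotient is (1296*e^(6 - 6*z))/(96); substituting z = 1 gives 27/2.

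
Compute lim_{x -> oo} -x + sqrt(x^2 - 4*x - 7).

This has the form ∞ − ∞. Multiply and divide by the conjugate √(x^2 - 4*x - 7) + x.
That gives (-4x - 7) / (√(x^2 - 4*x - 7) + x).
Divide numerator and denominator by x: the limit is -4/(2·1) = -2.

-2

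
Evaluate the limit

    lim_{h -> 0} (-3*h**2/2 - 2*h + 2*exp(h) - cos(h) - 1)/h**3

1/3

Substitution gives 0/0; apply L'Hôpital's rule 3 times.
After differentiating numerator and denominator 3 times the quotient is (2*e^(h) - sin(h))/(6); at h = 0 this is 1/3.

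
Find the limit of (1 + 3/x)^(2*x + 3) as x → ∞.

e^(6)

Let L be the limit and take ln: ln L = lim (2x + 3)·ln(1 + 3/x) = lim (2x + 3)·(3/x + O(1/x²)) = 6.
Hence L = e^(6).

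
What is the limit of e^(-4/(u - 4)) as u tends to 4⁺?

0

As u → 4⁺, -4/(u - 4) → −∞, so e^(-4/(u - 4)) → 0.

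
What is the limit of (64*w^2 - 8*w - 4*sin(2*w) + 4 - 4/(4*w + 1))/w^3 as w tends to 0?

Substitution gives 0/0; apply L'Hôpital's rule 3 times.
After differentiating numerator and denominator 3 times the quotient is (32*cos(2*w) + 1536/(4*w + 1)^4)/(6); at w = 0 this is 784/3.

784/3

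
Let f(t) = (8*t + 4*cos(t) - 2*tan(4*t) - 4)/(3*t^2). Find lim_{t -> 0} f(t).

Substitution gives 0/0 (the numerator vanishes to order 2).
Expand each term to order t^2: the coefficient of t^2 in -2·tan(4t) is 0 and in 4·cos(t) is -2.
Lower-order terms cancel with the polynomial part, so the numerator is (-2)·t^2 + o(t^2), and the limit is (-2)/(3) = -2/3.

-2/3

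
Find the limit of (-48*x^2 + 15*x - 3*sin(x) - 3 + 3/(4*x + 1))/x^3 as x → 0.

-383/2

Substitution gives 0/0 (the numerator vanishes to order 3).
Expand each term to order x^3: the coefficient of x^3 in -3·sin(x) is 1/2 and in 3·1/(1 + 4x) is -192.
Lower-order terms cancel with the polynomial part, so the numerator is (-383/2)·x^3 + o(x^3), and the limit is (-383/2)/(1) = -383/2.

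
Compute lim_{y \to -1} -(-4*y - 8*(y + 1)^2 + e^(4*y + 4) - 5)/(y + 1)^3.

Direct substitution gives 0/0.
Apply L'Hôpital: lim (-16*y + 4*e^(4*y + 4) - 20)/(-3*(y + 1)^2), still 0/0.
Apply L'Hôpital: lim (16*e^(4*y + 4) - 16)/(-6*y - 6), still 0/0.
After 3 applications of L'Hôpital's rule the quotient is (64*e^(4*y + 4))/(-6); substituting y = -1 gives -32/3.

-32/3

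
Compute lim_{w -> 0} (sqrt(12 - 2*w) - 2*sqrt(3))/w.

A 0/0 form; rationalise with √(12 - 2w) + √12. This collapses the numerator to -2w, leaving -2/(√(12 - 2w) + √12) → -2/(2√12) = -√(3)/6.

-√(3)/6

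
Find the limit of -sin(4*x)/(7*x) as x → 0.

Substitution gives 0/0.
Write it as (4/(-7))·sin(4x)/(4x); since sin(u)/u → 1, the limit is -4/7.

-4/7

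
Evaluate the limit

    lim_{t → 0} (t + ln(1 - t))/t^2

Direct substitution gives 0/0.
Apply L'Hôpital: lim (1 - 1/(1 - t))/(2*t), still 0/0.
After 2 applications of L'Hôpital's rule the quotient is (-1/(1 - t)^2)/(2); substituting t = 0 gives -1/2.

-1/2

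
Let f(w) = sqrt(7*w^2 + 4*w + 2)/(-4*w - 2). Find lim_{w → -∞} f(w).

For large |w|, √(7*w^2 + 4*w + 2) ≈ √7·|w| and the denominator ≈ -4w.
Since w → −∞, |w| = −w, giving −√7/(-4) = √(7)/4.

√(7)/4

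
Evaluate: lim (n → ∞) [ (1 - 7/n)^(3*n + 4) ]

e^(-21)

Write it as [(1 - 7/n)^n]^(3) · (1 - 7/n)^(4). The bracketed term tends to e^(-7) and the second factor to 1, so the limit is e^(-21).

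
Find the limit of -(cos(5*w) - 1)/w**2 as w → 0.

25/2

Direct substitution gives 0/0.
Apply L'Hôpital: lim (-5*sin(5*w))/(-2*w), still 0/0.
After 2 applications of L'Hôpital's rule the quotient is (-25*cos(5*w))/(-2); substituting w = 0 gives 25/2.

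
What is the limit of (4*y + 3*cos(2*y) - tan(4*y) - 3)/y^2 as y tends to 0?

Substitution gives 0/0 (the numerator vanishes to order 2).
Expand each term to order y^2: the coefficient of y^2 in −tan(4y) is 0 and in 3·cos(2y) is -6.
Lower-order terms cancel with the polynomial part, so the numerator is (-6)·y^2 + o(y^2), and the limit is (-6)/(1) = -6.

-6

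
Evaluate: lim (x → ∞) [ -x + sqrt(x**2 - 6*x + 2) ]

This has the form ∞ − ∞. Multiply and divide by the conjugate √(x^2 - 6*x + 2) + x.
That gives (-6x + 2) / (√(x^2 - 6*x + 2) + x).
Divide numerator and denominator by x: the limit is -6/(2·1) = -3.

-3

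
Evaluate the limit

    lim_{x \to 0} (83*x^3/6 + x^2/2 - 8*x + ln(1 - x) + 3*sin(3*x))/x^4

-1/4

Substitution gives 0/0; apply L'Hôpital's rule 4 times.
After differentiating numerator and denominator 4 times the quotient is (243*sin(3*x) - 6/(x - 1)^4)/(24); at x = 0 this is -1/4.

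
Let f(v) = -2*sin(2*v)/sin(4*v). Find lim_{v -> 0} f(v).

Substitution gives 0/0.
Divide numerator and denominator by v: sin(2v)/v → 2 and sin(4v)/v → 4, so the limit is -2·2/4 = -1.

-1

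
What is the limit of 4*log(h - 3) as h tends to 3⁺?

-∞

As h → 3⁺, h - 3 → 0⁺ and ln(h - 3) → −∞.
Multiplying by 4 gives -∞.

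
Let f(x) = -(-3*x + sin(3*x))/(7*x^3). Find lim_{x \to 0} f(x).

9/14

Direct substitution gives 0/0.
Apply L'Hôpital: lim (3*cos(3*x) - 3)/(-21*x^2), still 0/0.
Apply L'Hôpital: lim (-9*sin(3*x))/(-42*x), still 0/0.
After 3 applications of L'Hôpital's rule the quotient is (-27*cos(3*x))/(-42); substituting x = 0 gives 9/14.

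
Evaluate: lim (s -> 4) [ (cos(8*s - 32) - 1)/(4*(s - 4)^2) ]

Direct substitution gives 0/0.
Apply L'Hôpital: lim (-8*sin(8*s - 32))/(8*s - 32), still 0/0.
After 2 applications of L'Hôpital's rule the quotient is (-64*cos(8*s - 32))/(8); substituting s = 4 gives -8.

-8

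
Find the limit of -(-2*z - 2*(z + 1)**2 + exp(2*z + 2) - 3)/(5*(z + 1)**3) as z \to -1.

-4/15

Direct substitution gives 0/0.
Apply L'Hôpital: lim (-4*z + 2*e^(2*z + 2) - 6)/(-15*(z + 1)^2), still 0/0.
Apply L'Hôpital: lim (4*e^(2*z + 2) - 4)/(-30*z - 30), still 0/0.
After 3 applications of L'Hôpital's rule the quotient is (8*e^(2*z + 2))/(-30); substituting z = -1 gives -4/15.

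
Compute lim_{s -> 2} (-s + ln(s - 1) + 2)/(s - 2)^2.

Direct substitution gives 0/0.
Apply L'Hôpital: lim (-1 + 1/(s - 1))/(2*s - 4), still 0/0.
After 2 applications of L'Hôpital's rule the quotient is (-1/(s - 1)^2)/(2); substituting s = 2 gives -1/2.

-1/2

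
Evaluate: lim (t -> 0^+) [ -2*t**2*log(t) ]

This is a 0·(−∞) form. Rewrite as -2·ln(t) / t^(−2) and apply L'Hôpital:
the derivative quotient is -2·(1/t) / (−2·t^(−3)) = (2/2)·t^2 → 0.

0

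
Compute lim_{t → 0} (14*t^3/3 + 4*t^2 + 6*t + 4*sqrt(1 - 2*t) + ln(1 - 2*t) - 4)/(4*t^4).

-13/8

Substitution gives 0/0 (the numerator vanishes to order 4).
Expand each term to order t^4: the coefficient of t^4 in ln(1 - 2t) is -4 and in 4·√(1 - 2t) is -5/2.
Lower-order terms cancel with the polynomial part, so the numerator is (-13/2)·t^4 + o(t^4), and the limit is (-13/2)/(4) = -13/8.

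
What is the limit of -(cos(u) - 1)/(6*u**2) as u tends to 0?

1/12

Direct substitution gives 0/0.
Apply L'Hôpital: lim (-sin(u))/(-12*u), still 0/0.
After 2 applications of L'Hôpital's rule the quotient is (-cos(u))/(-12); substituting u = 0 gives 1/12.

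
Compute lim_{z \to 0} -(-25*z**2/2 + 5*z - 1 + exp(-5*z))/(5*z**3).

25/6

Direct substitution gives 0/0.
Apply L'Hôpital: lim (-25*z + 5 - 5*e^(-5*z))/(-15*z^2), still 0/0.
Apply L'Hôpital: lim (-25 + 25*e^(-5*z))/(-30*z), still 0/0.
After 3 applications of L'Hôpital's rule the quotient is (-125*e^(-5*z))/(-30); substituting z = 0 gives 25/6.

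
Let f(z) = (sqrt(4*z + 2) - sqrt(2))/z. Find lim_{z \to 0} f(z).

√(2)

A 0/0 form; rationalise with √(2 + 4z) + √2. This collapses the numerator to 4z, leaving 4/(√(2 + 4z) + √2) → 4/(2√2) = √(2).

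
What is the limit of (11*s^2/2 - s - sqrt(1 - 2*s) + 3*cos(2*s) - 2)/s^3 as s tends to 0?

1/2

Substitution gives 0/0; apply L'Hôpital's rule 3 times.
After differentiating numerator and denominator 3 times the quotient is (24*sin(2*s) + 3/(1 - 2*s)^(5/2))/(6); at s = 0 this is 1/2.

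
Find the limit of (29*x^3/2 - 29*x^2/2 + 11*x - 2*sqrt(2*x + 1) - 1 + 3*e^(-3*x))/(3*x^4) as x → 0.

91/24

Substitution gives 0/0 (the numerator vanishes to order 4).
Expand each term to order x^4: the coefficient of x^4 in -2·√(1 + 2x) is 5/4 and in 3·e^(-3x) is 81/8.
Lower-order terms cancel with the polynomial part, so the numerator is (91/8)·x^4 + o(x^4), and the limit is (91/8)/(3) = 91/24.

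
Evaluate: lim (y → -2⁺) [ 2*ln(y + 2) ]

-∞

As y → -2⁺, y + 2 → 0⁺ and ln(y + 2) → −∞.
Multiplying by 2 gives -∞.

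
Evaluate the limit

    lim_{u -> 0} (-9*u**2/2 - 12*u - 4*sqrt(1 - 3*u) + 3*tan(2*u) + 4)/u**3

59/4

Substitution gives 0/0 (the numerator vanishes to order 3).
Expand each term to order u^3: the coefficient of u^3 in 3·tan(2u) is 8 and in -4·√(1 - 3u) is 27/4.
Lower-order terms cancel with the polynomial part, so the numerator is (59/4)·u^3 + o(u^3), and the limit is (59/4)/(1) = 59/4.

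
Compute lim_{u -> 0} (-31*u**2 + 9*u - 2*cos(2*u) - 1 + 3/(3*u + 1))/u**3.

-81

Substitution gives 0/0 (the numerator vanishes to order 3).
Expand each term to order u^3: the coefficient of u^3 in 3·1/(1 + 3u) is -81 and in -2·cos(2u) is 0.
Lower-order terms cancel with the polynomial part, so the numerator is (-81)·u^3 + o(u^3), and the limit is (-81)/(1) = -81.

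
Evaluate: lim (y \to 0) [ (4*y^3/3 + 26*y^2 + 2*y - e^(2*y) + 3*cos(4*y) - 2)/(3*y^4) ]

Substitution gives 0/0; apply L'Hôpital's rule 4 times.
After differentiating numerator and denominator 4 times the quotient is (-16*e^(2*y) + 768*cos(4*y))/(72); at y = 0 this is 94/9.

94/9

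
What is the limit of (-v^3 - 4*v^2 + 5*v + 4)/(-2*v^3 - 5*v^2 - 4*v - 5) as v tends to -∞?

Numerator and denominator both have degree 3.
Dividing every term by v^3, all lower-order terms vanish and the limit is the ratio of leading coefficients, -1/(-2) = 1/2.

1/2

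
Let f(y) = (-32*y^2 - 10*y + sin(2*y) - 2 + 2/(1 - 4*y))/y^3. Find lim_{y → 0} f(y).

380/3

Substitution gives 0/0 (the numerator vanishes to order 3).
Expand each term to order y^3: the coefficient of y^3 in 2·1/(1 - 4y) is 128 and in sin(2y) is -4/3.
Lower-order terms cancel with the polynomial part, so the numerator is (380/3)·y^3 + o(y^3), and the limit is (380/3)/(1) = 380/3.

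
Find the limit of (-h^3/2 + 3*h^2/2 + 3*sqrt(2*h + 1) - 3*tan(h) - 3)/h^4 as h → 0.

Substitution gives 0/0 (the numerator vanishes to order 4).
Expand each term to order h^4: the coefficient of h^4 in 3·√(1 + 2h) is -15/8 and in -3·tan(h) is 0.
Lower-order terms cancel with the polynomial part, so the numerator is (-15/8)·h^4 + o(h^4), and the limit is (-15/8)/(1) = -15/8.

-15/8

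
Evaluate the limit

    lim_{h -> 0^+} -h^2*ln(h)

This is a 0·(−∞) form. Rewrite as -1·ln(h) / h^(−2) and apply L'Hôpital:
the derivative quotient is -1·(1/h) / (−2·h^(−3)) = (1/2)·h^2 → 0.

0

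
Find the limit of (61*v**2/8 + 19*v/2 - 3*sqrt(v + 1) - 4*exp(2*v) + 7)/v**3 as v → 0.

Substitution gives 0/0 (the numerator vanishes to order 3).
Expand each term to order v^3: the coefficient of v^3 in -3·√(1 + v) is -3/16 and in -4·e^(2v) is -16/3.
Lower-order terms cancel with the polynomial part, so the numerator is (-265/48)·v^3 + o(v^3), and the limit is (-265/48)/(1) = -265/48.

-265/48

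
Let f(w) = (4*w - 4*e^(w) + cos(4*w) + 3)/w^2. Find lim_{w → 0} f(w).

Substitution gives 0/0 (the numerator vanishes to order 2).
Expand each term to order w^2: the coefficient of w^2 in cos(4w) is -8 and in -4·e^(w) is -2.
Lower-order terms cancel with the polynomial part, so the numerator is (-10)·w^2 + o(w^2), and the limit is (-10)/(1) = -10.

-10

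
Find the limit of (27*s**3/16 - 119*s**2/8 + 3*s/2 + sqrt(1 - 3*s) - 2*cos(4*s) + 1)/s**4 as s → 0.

-9407/384

Substitution gives 0/0 (the numerator vanishes to order 4).
Expand each term to order s^4: the coefficient of s^4 in √(1 - 3s) is -405/128 and in -2·cos(4s) is -64/3.
Lower-order terms cancel with the polynomial part, so the numerator is (-9407/384)·s^4 + o(s^4), and the limit is (-9407/384)/(1) = -9407/384.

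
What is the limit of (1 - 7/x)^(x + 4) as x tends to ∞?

e^(-7)

The base → 1 and the exponent → ∞: a 1^∞ form.
Take logarithms: (x + 4)·ln(1 - 7/x). Since ln(1+u) ~ u for small u, this behaves like (x)·(-7/x) → -7.
So the limit is e^(-7).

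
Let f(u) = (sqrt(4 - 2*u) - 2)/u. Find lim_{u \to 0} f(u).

-1/2

A 0/0 form; rationalise with √(4 - 2u) + √4. This collapses the numerator to -2u, leaving -2/(√(4 - 2u) + √4) → -2/(2√4) = -1/2.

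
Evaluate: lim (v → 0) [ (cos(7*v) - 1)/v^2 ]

-49/2

Direct substitution gives 0/0.
Apply L'Hôpital: lim (-7*sin(7*v))/(2*v), still 0/0.
After 2 applications of L'Hôpital's rule the quotient is (-49*cos(7*v))/(2); substituting v = 0 gives -49/2.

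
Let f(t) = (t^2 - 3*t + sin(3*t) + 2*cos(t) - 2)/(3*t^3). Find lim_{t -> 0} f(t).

-3/2

Substitution gives 0/0; apply L'Hôpital's rule 3 times.
After differentiating numerator and denominator 3 times the quotient is (2*sin(t) - 27*cos(3*t))/(18); at t = 0 this is -3/2.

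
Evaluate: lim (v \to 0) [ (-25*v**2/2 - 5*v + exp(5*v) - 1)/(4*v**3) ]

125/24

Direct substitution gives 0/0.
Apply L'Hôpital: lim (-25*v + 5*e^(5*v) - 5)/(12*v^2), still 0/0.
Apply L'Hôpital: lim (25*e^(5*v) - 25)/(24*v), still 0/0.
After 3 applications of L'Hôpital's rule the quotient is (125*e^(5*v))/(24); substituting v = 0 gives 125/24.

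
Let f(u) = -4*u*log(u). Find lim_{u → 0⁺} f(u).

This is a 0·(−∞) form. Rewrite as -4·ln(u) / u^(−1) and apply L'Hôpital:
the derivative quotient is -4·(1/u) / (−1·u^(−2)) = (4/1)·u^1 → 0.

0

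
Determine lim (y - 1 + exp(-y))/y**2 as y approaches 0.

1/2

Direct substitution gives 0/0.
Apply L'Hôpital: lim (1 - e^(-y))/(2*y), still 0/0.
After 2 applications of L'Hôpital's rule the quotient is (e^(-y))/(2); substituting y = 0 gives 1/2.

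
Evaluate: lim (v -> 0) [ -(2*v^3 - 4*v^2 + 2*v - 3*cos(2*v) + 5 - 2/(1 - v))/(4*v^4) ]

1

Substitution gives 0/0; apply L'Hôpital's rule 4 times.
After differentiating numerator and denominator 4 times the quotient is (-48*cos(2*v) + 48/(v - 1)^5)/(-96); at v = 0 this is 1.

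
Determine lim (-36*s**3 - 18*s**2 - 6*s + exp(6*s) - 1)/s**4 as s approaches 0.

Direct substitution gives 0/0.
Apply L'Hôpital: lim (-108*s^2 - 36*s + 6*e^(6*s) - 6)/(4*s^3), still 0/0.
Apply L'Hôpital: lim (-216*s + 36*e^(6*s) - 36)/(12*s^2), still 0/0.
Apply L'Hôpital: lim (216*e^(6*s) - 216)/(24*s), still 0/0.
After 4 applications of L'Hôpital's rule the quotient is (1296*e^(6*s))/(24); substituting s = 0 gives 54.

54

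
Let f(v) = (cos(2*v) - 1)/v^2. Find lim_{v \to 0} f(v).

-2

Direct substitution gives 0/0.
Apply L'Hôpital: lim (-2*sin(2*v))/(2*v), still 0/0.
After 2 applications of L'Hôpital's rule the quotient is (-4*cos(2*v))/(2); substituting v = 0 gives -2.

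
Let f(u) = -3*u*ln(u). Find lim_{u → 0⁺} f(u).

0

This is a 0·(−∞) form. Rewrite as -3·ln(u) / u^(−1) and apply L'Hôpital:
the derivative quotient is -3·(1/u) / (−1·u^(−2)) = (3/1)·u^1 → 0.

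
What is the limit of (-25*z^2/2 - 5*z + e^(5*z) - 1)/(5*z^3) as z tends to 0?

Direct substitution gives 0/0.
Apply L'Hôpital: lim (-25*z + 5*e^(5*z) - 5)/(15*z^2), still 0/0.
Apply L'Hôpital: lim (25*e^(5*z) - 25)/(30*z), still 0/0.
After 3 applications of L'Hôpital's rule the quotient is (125*e^(5*z))/(30); substituting z = 0 gives 25/6.

25/6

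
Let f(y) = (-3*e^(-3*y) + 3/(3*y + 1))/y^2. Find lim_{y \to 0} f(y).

Substitution gives 0/0; apply L'Hôpital's rule 2 times.
After differentiating numerator and denominator 2 times the quotient is (-27*e^(-3*y) + 54/(3*y + 1)^3)/(2); at y = 0 this is 27/2.

27/2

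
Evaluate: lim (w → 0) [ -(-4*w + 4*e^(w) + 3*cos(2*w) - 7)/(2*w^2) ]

Substitution gives 0/0 (the numerator vanishes to order 2).
Expand each term to order w^2: the coefficient of w^2 in 4·e^(w) is 2 and in 3·cos(2w) is -6.
Lower-order terms cancel with the polynomial part, so the numerator is (-4)·w^2 + o(w^2), and the limit is (-4)/(-2) = 2.

2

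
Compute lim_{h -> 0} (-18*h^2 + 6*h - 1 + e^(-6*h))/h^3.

Direct substitution gives 0/0.
Apply L'Hôpital: lim (-36*h + 6 - 6*e^(-6*h))/(3*h^2), still 0/0.
Apply L'Hôpital: lim (-36 + 36*e^(-6*h))/(6*h), still 0/0.
After 3 applications of L'Hôpital's rule the quotient is (-216*e^(-6*h))/(6); substituting h = 0 gives -36.

-36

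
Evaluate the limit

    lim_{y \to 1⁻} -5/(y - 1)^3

As y → 1⁻, (y - 1) → 0⁻, so (y - 1)^3 → 0⁻ and -5/(y - 1)^3 → ∞.

∞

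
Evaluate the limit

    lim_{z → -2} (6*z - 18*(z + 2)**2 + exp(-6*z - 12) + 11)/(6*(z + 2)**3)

Direct substitution gives 0/0.
Apply L'Hôpital: lim (-36*z - 6*e^(-6*z - 12) - 66)/(18*(z + 2)^2), still 0/0.
Apply L'Hôpital: lim (36*e^(-6*z - 12) - 36)/(36*z + 72), still 0/0.
After 3 applications of L'Hôpital's rule the quotient is (-216*e^(-6*z - 12))/(36); substituting z = -2 gives -6.

-6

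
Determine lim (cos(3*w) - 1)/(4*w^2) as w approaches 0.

Direct substitution gives 0/0.
Apply L'Hôpital: lim (-3*sin(3*w))/(8*w), still 0/0.
After 2 applications of L'Hôpital's rule the quotient is (-9*cos(3*w))/(8); substituting w = 0 gives -9/8.

-9/8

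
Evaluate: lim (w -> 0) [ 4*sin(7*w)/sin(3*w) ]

Substitution gives 0/0.
Divide numerator and denominator by w: sin(7w)/w → 7 and sin(3w)/w → 3, so the limit is 4·7/3 = 28/3.

28/3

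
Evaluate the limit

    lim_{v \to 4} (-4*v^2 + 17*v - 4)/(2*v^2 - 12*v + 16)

At v = 4 both the top and bottom vanish — a removable singularity. Factoring out (v - 4) from each leaves (1 - 4*v)/(2*v - 4), which at v = 4 equals -15/4.

-15/4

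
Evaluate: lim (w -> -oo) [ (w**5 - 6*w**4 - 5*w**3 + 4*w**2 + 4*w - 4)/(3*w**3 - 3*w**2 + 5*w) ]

∞

The numerator has higher degree (5 > 3); the quotient behaves like (1/(3))·w^2 for large |w|.
As w → −∞ this diverges to ∞.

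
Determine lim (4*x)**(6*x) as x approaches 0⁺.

Base → 0⁺ and exponent → 0⁺: a 0^0 form.
Take logs: 6x·ln(4x). This is 0·(−∞); rewriting as ln(4x)/(1/(6x)) and applying L'Hôpital gives 0.
Hence the limit is e^0 = 1.

1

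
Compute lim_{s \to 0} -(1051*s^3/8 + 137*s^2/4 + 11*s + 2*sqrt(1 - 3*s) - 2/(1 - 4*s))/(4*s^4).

Substitution gives 0/0; apply L'Hôpital's rule 4 times.
After differentiating numerator and denominator 4 times the quotient is (12288/(4*s - 1)^5 - 1215/(8*(1 - 3*s)^(7/2)))/(-96); at s = 0 this is 33173/256.

33173/256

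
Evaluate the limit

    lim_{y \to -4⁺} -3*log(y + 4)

As y → -4⁺, y + 4 → 0⁺ and ln(y + 4) → −∞.
Multiplying by -3 gives ∞.

∞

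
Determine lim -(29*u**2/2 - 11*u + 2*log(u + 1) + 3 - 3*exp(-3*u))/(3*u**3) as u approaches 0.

Substitution gives 0/0 (the numerator vanishes to order 3).
Expand each term to order u^3: the coefficient of u^3 in -3·e^(-3u) is 27/2 and in 2·ln(1 + u) is 2/3.
Lower-order terms cancel with the polynomial part, so the numerator is (85/6)·u^3 + o(u^3), and the limit is (85/6)/(-3) = -85/18.

-85/18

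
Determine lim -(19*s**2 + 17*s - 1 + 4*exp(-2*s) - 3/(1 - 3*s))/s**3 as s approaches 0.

259/3

Substitution gives 0/0 (the numerator vanishes to order 3).
Expand each term to order s^3: the coefficient of s^3 in 4·e^(-2s) is -16/3 and in -3·1/(1 - 3s) is -81.
Lower-order terms cancel with the polynomial part, so the numerator is (-259/3)·s^3 + o(s^3), and the limit is (-259/3)/(-1) = 259/3.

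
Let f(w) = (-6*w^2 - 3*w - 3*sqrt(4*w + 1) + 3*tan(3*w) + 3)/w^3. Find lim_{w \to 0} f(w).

15

Substitution gives 0/0; apply L'Hôpital's rule 3 times.
After differentiating numerator and denominator 3 times the quotient is (486*tan(3*w)^2/cos(3*w)^2 + 162/cos(3*w)^2 - 72/(4*w + 1)^(5/2))/(6); at w = 0 this is 15.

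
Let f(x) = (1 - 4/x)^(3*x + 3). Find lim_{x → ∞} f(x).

Write it as [(1 - 4/x)^x]^(3) · (1 - 4/x)^(3). The bracketed term tends to e^(-4) and the second factor to 1, so the limit is e^(-12).

e^(-12)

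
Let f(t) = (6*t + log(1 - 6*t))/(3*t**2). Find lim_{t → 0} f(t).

-6

Direct substitution gives 0/0.
Apply L'Hôpital: lim (6 - 6/(1 - 6*t))/(6*t), still 0/0.
After 2 applications of L'Hôpital's rule the quotient is (-36/(1 - 6*t)^2)/(6); substituting t = 0 gives -6.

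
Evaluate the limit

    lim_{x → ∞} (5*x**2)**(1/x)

Base → ∞ and exponent → 0: an ∞^0 form.
Take logs: (1/x)·ln(5·x^2) = (ln 5 + 2·ln x)/x → 0.
So the limit is e^0 = 1.

1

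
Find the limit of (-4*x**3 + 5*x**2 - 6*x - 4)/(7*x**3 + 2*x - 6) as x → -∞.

-4/7

Numerator and denominator both have degree 3.
Dividing every term by x^3, all lower-order terms vanish and the limit is the ratio of leading coefficients, -4/(7) = -4/7.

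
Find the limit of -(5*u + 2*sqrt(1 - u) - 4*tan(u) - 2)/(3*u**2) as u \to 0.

1/12

Substitution gives 0/0; apply L'Hôpital's rule 2 times.
After differentiating numerator and denominator 2 times the quotient is (-8*tan(u)/cos(u)^2 - 1/(2*(1 - u)^(3/2)))/(-6); at u = 0 this is 1/12.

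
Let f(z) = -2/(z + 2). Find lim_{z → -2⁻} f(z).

As z → -2⁻, (z + 2) → 0⁻, so (z + 2)^1 → 0⁻ and -2/(z + 2)^1 → ∞.

∞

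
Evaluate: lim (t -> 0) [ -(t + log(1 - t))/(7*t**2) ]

1/14

Direct substitution gives 0/0.
Apply L'Hôpital: lim (1 - 1/(1 - t))/(-14*t), still 0/0.
After 2 applications of L'Hôpital's rule the quotient is (-1/(1 - t)^2)/(-14); substituting t = 0 gives 1/14.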